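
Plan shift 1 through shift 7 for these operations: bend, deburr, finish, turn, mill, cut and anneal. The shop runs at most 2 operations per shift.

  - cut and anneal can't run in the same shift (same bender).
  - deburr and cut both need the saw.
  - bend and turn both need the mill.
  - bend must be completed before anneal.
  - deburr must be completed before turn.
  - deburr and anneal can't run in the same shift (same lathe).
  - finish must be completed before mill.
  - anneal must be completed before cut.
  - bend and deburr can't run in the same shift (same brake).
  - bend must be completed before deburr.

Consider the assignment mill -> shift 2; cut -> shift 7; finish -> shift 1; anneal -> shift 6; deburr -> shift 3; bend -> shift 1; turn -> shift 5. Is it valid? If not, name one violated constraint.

Yes

The shop runs at most 2 operations per shift — holds.
anneal must be completed before cut — holds.
deburr must be completed before turn — holds.
bend must be completed before deburr — holds.
finish must be completed before mill — holds.
bend and turn both need the mill — holds.
bend must be completed before anneal — holds.
deburr and cut both need the saw — holds.
cut and anneal can't run in the same shift (same bender) — holds.
bend and deburr can't run in the same shift (same brake) — holds.
deburr and anneal can't run in the same shift (same lathe) — holds.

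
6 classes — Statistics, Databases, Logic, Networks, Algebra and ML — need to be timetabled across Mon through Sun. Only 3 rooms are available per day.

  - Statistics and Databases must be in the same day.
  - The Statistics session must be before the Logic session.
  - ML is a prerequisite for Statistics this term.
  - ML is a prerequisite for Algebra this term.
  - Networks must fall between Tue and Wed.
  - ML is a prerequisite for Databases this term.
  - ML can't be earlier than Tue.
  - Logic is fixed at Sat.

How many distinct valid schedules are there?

51

Splitting on Statistics: it can be Wed (9), Thu (18), Fri (24). Listing each branch's schedules as (Databases, Logic, Networks, Algebra, ML):
Statistics=Wed: (Wed,Sat,Tue,Wed,Tue) (Wed,Sat,Tue,Thu,Tue) (Wed,Sat,Tue,Fri,Tue) (Wed,Sat,Tue,Sat,Tue) (Wed,Sat,Tue,Sun,Tue) (Wed,Sat,Wed,Thu,Tue) (Wed,Sat,Wed,Fri,Tue) (Wed,Sat,Wed,Sat,Tue) (Wed,Sat,Wed,Sun,Tue) — 9.
Statistics=Thu: (Thu,Sat,Tue,Wed,Tue) (Thu,Sat,Tue,Thu,Tue) (Thu,Sat,Tue,Thu,Wed) (Thu,Sat,Tue,Fri,Tue) (Thu,Sat,Tue,Fri,Wed) (Thu,Sat,Tue,Sat,Tue) (Thu,Sat,Tue,Sat,Wed) (Thu,Sat,Tue,Sun,Tue) (Thu,Sat,Tue,Sun,Wed) (Thu,Sat,Wed,Wed,Tue) (Thu,Sat,Wed,Thu,Tue) (Thu,Sat,Wed,Thu,Wed) (Thu,Sat,Wed,Fri,Tue) (Thu,Sat,Wed,Fri,Wed) (Thu,Sat,Wed,Sat,Tue) (Thu,Sat,Wed,Sat,Wed) (Thu,Sat,Wed,Sun,Tue) (Thu,Sat,Wed,Sun,Wed) — 18.
Statistics=Fri: (Fri,Sat,Tue,Wed,Tue) (Fri,Sat,Tue,Thu,Tue) (Fri,Sat,Tue,Thu,Wed) (Fri,Sat,Tue,Fri,Tue) (Fri,Sat,Tue,Fri,Wed) (Fri,Sat,Tue,Fri,Thu) (Fri,Sat,Tue,Sat,Tue) (Fri,Sat,Tue,Sat,Wed) (Fri,Sat,Tue,Sat,Thu) (Fri,Sat,Tue,Sun,Tue) (Fri,Sat,Tue,Sun,Wed) (Fri,Sat,Tue,Sun,Thu) (Fri,Sat,Wed,Wed,Tue) (Fri,Sat,Wed,Thu,Tue) (Fri,Sat,Wed,Thu,Wed) (Fri,Sat,Wed,Fri,Tue) (Fri,Sat,Wed,Fri,Wed) (Fri,Sat,Wed,Fri,Thu) (Fri,Sat,Wed,Sat,Tue) (Fri,Sat,Wed,Sat,Wed) (Fri,Sat,Wed,Sat,Thu) (Fri,Sat,Wed,Sun,Tue) (Fri,Sat,Wed,Sun,Wed) (Fri,Sat,Wed,Sun,Thu) — 24.
Summing: 9 + 18 + 24 = 51.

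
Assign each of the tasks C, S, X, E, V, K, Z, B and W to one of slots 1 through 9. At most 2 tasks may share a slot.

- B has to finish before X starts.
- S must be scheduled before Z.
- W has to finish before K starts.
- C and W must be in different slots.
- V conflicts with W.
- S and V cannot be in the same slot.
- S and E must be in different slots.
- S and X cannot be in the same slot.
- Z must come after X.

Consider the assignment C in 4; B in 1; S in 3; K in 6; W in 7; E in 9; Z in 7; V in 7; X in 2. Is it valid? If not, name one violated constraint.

B has to finish before X starts — holds.
Z must come after X — holds.
V conflicts with W — violated.
C and W must be in different slots — holds.
S and V cannot be in the same slot — holds.
At most 2 tasks may share a slot — violated.
W has to finish before K starts — violated.
S must be scheduled before Z — holds.
S and E must be in different slots — holds.
S and X cannot be in the same slot — holds.

Invalid. V conflicts with W.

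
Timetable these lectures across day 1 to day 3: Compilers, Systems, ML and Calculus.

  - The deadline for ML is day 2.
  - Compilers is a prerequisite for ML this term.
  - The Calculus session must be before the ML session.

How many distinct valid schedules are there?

3

Enumerating: Systems in day 1; ML in day 2; Calculus in day 1; Compilers in day 1 | Calculus in day 1, Systems in day 2, Compilers in day 1, ML in day 2 | Systems=day 3; Calculus=day 1; Compilers=day 1; ML=day 2.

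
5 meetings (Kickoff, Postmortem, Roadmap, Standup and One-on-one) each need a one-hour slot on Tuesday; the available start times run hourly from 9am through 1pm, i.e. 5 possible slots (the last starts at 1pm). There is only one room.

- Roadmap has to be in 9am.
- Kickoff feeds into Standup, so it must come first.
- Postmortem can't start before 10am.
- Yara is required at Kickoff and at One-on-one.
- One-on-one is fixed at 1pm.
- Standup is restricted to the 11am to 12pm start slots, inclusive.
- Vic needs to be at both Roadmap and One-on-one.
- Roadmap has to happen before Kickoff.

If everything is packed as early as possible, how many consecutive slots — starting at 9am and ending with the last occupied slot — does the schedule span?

The precedence chain requires at least 3 distinct slots.
With at most 1 per slot and 5 meetings, at least 5 slots are needed.
One-on-one can't be placed before 1pm — that is slot 5 counting from 9am — so the schedule must run through at least 5 slots.
5 works (last occupied slot: 1pm): for example Roadmap=9am, Standup=11am, Postmortem=12pm, Kickoff=10am, One-on-one=1pm.

5 slots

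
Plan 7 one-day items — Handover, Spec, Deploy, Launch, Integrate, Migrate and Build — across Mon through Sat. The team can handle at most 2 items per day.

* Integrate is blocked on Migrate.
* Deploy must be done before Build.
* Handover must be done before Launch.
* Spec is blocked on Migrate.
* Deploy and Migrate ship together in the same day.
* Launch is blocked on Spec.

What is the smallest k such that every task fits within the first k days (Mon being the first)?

The precedence chain requires at least 3 distinct days.
With at most 2 per day and 7 tasks, at least 4 days are needed.
4 works (last occupied day: Thu): for example Launch in Wed, Integrate in Wed, Handover in Tue, Migrate in Mon, Deploy in Mon, Build in Thu, Spec in Tue.

4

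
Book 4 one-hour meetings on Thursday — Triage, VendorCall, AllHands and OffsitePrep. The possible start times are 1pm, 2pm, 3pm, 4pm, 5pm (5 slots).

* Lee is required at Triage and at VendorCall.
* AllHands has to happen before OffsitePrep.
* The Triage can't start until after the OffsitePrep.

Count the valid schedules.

Splitting on Triage: it can be 3pm (4), 4pm (12), 5pm (24). Listing each branch's schedules as (VendorCall, AllHands, OffsitePrep):
Triage=3pm: (1pm,1pm,2pm) (2pm,1pm,2pm) (4pm,1pm,2pm) (5pm,1pm,2pm) — 4.
Triage=4pm: (1pm,1pm,2pm) (1pm,1pm,3pm) (1pm,2pm,3pm) (2pm,1pm,2pm) (2pm,1pm,3pm) (2pm,2pm,3pm) (3pm,1pm,2pm) (3pm,1pm,3pm) (3pm,2pm,3pm) (5pm,1pm,2pm) (5pm,1pm,3pm) (5pm,2pm,3pm) — 12.
Triage=5pm: (1pm,1pm,2pm) (1pm,1pm,3pm) (1pm,1pm,4pm) (1pm,2pm,3pm) (1pm,2pm,4pm) (1pm,3pm,4pm) (2pm,1pm,2pm) (2pm,1pm,3pm) (2pm,1pm,4pm) (2pm,2pm,3pm) (2pm,2pm,4pm) (2pm,3pm,4pm) (3pm,1pm,2pm) (3pm,1pm,3pm) (3pm,1pm,4pm) (3pm,2pm,3pm) (3pm,2pm,4pm) (3pm,3pm,4pm) (4pm,1pm,2pm) (4pm,1pm,3pm) (4pm,1pm,4pm) (4pm,2pm,3pm) (4pm,2pm,4pm) (4pm,3pm,4pm) — 24.
Summing: 4 + 12 + 24 = 40.

40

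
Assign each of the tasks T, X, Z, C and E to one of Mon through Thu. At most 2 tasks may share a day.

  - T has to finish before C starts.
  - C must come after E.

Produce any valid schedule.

T -> Mon, E -> Mon, Z -> Wed, C -> Tue, X -> Tue

Checking: E(Mon) before C(Tue); T(Mon) before C(Tue); max 2 per day (cap 2).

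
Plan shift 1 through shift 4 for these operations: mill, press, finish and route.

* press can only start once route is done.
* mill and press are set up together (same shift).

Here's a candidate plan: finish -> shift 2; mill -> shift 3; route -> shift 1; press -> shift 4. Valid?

No — it violates: mill and press are set up together (same shift)

mill and press are set up together (same shift) — violated.
press can only start once route is done — holds.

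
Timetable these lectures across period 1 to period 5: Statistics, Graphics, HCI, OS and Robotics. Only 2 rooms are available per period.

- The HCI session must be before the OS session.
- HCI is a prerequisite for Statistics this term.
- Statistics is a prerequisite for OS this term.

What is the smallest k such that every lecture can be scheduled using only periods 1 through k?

The precedence chain requires at least 3 distinct periods.
With at most 2 per period and 5 lectures, at least 3 periods are needed.
3 works (last occupied period: period 3): for example HCI -> period 1; Graphics -> period 1; OS -> period 3; Statistics -> period 2; Robotics -> period 2.

3 periods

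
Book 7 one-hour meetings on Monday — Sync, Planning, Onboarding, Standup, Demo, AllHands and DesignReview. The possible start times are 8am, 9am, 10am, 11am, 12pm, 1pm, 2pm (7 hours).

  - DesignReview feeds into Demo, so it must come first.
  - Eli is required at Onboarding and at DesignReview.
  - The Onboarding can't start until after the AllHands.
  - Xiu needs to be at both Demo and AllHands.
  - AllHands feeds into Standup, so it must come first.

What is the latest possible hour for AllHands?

Downstream work caps AllHands at 1pm.
AllHands at 1pm is achievable: Planning in 8am; Demo in 9am; DesignReview in 8am; Sync in 8am; Standup in 2pm; AllHands in 1pm; Onboarding in 2pm.

1pm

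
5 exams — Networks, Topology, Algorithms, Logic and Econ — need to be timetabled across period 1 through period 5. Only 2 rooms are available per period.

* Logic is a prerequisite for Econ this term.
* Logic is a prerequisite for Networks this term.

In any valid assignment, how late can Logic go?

Downstream work caps Logic at period 4.
Logic at period 4 is achievable: Econ -> period 5, Topology -> period 1, Logic -> period 4, Networks -> period 5, Algorithms -> period 1.

period 4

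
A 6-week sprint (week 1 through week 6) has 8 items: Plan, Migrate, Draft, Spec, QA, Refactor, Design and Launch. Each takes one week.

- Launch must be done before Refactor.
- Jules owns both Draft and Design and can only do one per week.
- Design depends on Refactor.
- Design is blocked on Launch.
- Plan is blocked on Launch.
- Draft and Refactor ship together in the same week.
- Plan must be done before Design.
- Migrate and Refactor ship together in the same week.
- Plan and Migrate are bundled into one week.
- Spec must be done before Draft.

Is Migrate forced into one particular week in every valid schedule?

Migrate can be week 2 (e.g. Design in week 3, Plan in week 2, Spec in week 1, QA in week 1, Launch in week 1, Migrate in week 2, Draft in week 2, Refactor in week 2) or week 3 (e.g. Refactor -> week 3; Draft -> week 3; Spec -> week 1; Launch -> week 1; Migrate -> week 3; QA -> week 1; Plan -> week 3; Design -> week 4).

No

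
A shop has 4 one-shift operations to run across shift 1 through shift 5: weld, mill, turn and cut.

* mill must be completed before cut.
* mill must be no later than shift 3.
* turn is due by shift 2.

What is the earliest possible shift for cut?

shift 2

Precedence pushes cut to at least shift 2.
cut at shift 2 is achievable: mill in shift 1; turn in shift 1; weld in shift 1; cut in shift 2.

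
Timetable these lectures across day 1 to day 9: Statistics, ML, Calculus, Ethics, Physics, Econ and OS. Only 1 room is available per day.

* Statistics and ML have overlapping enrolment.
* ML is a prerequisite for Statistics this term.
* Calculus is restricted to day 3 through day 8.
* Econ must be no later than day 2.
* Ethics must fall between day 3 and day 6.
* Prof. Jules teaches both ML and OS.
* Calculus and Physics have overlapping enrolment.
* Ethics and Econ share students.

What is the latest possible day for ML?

Downstream work caps ML at day 8.
ML at day 8 is achievable: Physics=day 2, ML=day 8, OS=day 5, Econ=day 1, Ethics=day 3, Statistics=day 9, Calculus=day 4.

day 8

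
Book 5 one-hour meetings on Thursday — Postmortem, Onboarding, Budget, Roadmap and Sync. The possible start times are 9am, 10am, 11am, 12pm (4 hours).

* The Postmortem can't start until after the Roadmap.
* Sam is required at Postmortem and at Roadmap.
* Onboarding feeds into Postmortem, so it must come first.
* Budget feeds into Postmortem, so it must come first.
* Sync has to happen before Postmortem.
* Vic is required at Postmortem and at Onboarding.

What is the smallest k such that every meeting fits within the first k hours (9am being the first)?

The precedence chain requires at least 2 distinct hours.
2 works (last occupied hour: 10am): for example Postmortem in 10am, Sync in 9am, Budget in 9am, Onboarding in 9am, Roadmap in 9am.

2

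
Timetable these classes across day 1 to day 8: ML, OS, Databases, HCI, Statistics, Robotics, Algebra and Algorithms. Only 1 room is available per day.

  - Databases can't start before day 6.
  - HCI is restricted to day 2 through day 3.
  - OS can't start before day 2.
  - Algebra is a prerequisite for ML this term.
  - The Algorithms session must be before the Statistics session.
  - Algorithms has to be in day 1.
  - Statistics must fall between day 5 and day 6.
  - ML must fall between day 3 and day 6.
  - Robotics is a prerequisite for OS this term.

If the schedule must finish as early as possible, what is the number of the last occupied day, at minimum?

The precedence chain requires at least 2 distinct days.
With at most 1 per day and 8 classes, at least 8 days are needed.
Databases can't be placed before day 6, so the schedule must run through at least day 6.
8 works (last occupied day: day 8): for example OS=day 8, ML=day 4, Algorithms=day 1, Databases=day 6, Algebra=day 3, Robotics=day 7, Statistics=day 5, HCI=day 2.

8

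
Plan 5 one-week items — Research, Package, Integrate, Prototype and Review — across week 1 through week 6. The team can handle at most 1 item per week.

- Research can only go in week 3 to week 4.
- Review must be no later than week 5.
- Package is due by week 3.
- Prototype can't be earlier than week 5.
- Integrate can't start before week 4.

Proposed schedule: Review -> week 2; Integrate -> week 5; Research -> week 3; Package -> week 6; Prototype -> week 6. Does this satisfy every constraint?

Research can only go in week 3 to week 4 — holds.
The team can handle at most 1 item per week — violated.
Integrate can't start before week 4 — holds.
Package is due by week 3 — violated.
Review must be no later than week 5 — holds.
Prototype can't be earlier than week 5 — holds.

Invalid. Package is due by week 3.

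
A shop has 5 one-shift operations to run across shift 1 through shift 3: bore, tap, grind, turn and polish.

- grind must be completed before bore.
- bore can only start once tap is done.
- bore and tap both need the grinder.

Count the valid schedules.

45

Splitting on bore: it can be shift 2 (9), shift 3 (36). Listing each branch's schedules as (tap, grind, turn, polish) by shift number:
bore=shift 2: (1,1,1,1) (1,1,1,2) (1,1,1,3) (1,1,2,1) (1,1,2,2) (1,1,2,3) (1,1,3,1) (1,1,3,2) (1,1,3,3) — 9.
bore=shift 3: (1,1,1,1) (1,1,1,2) (1,1,1,3) (1,1,2,1) (1,1,2,2) (1,1,2,3) (1,1,3,1) (1,1,3,2) (1,1,3,3) (1,2,1,1) (1,2,1,2) (1,2,1,3) (1,2,2,1) (1,2,2,2) (1,2,2,3) (1,2,3,1) (1,2,3,2) (1,2,3,3) (2,1,1,1) (2,1,1,2) (2,1,1,3) (2,1,2,1) (2,1,2,2) (2,1,2,3) (2,1,3,1) (2,1,3,2) (2,1,3,3) (2,2,1,1) (2,2,1,2) (2,2,1,3) (2,2,2,1) (2,2,2,2) (2,2,2,3) (2,2,3,1) (2,2,3,2) (2,2,3,3) — 36.
Summing: 9 + 36 = 45.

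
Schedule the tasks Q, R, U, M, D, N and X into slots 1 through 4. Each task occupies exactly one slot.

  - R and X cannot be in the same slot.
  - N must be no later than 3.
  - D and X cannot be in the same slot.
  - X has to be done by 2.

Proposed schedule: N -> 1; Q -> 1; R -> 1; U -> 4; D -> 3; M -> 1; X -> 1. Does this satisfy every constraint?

No — it violates: R and X cannot be in the same slot

X has to be done by 2 — holds.
R and X cannot be in the same slot — violated.
N must be no later than 3 — holds.
D and X cannot be in the same slot — holds.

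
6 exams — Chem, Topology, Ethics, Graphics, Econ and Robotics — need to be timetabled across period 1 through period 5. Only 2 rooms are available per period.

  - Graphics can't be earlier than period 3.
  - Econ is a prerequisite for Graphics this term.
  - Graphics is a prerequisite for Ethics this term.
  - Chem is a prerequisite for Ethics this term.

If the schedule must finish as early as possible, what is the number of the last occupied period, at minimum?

The precedence chain requires at least 3 distinct periods.
With at most 2 per period and 6 exams, at least 3 periods are needed.
Propagating the time windows through the other constraints, Ethics can't land before period 4, so the schedule must run through at least period 4.
4 works (last occupied period: period 4): for example Robotics -> period 2, Econ -> period 1, Chem -> period 1, Topology -> period 2, Ethics -> period 4, Graphics -> period 3.

period 4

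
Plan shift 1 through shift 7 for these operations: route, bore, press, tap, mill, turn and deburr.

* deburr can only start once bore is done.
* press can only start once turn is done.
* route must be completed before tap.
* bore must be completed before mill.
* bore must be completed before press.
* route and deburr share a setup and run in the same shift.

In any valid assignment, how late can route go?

Route must be in the same shift as deburr, which can't be before shift 2, so route is at least shift 2; downstream work caps route at shift 6.
route at shift 6 is achievable: turn in shift 1, route in shift 6, mill in shift 2, press in shift 2, tap in shift 7, deburr in shift 6, bore in shift 1.

shift 6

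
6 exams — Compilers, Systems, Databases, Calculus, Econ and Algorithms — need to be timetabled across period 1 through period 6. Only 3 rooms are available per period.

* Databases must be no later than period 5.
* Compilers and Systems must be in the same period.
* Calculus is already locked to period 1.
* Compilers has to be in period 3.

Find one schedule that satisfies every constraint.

Algorithms -> period 2; Systems -> period 3; Calculus -> period 1; Compilers -> period 3; Econ -> period 1; Databases -> period 1

Checking: Compilers = Systems = period 3; Databases=period 1 in [period 1,period 5]; Compilers=period 3 in [period 3,period 3]; Calculus=period 1 in [period 1,period 1]; max 3 per period (cap 3).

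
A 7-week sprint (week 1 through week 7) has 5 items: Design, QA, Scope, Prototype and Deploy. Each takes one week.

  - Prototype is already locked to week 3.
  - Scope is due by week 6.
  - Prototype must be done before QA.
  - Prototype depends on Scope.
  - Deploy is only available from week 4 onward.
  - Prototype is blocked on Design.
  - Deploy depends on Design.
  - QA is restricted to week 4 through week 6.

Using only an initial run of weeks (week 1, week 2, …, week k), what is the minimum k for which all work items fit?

The precedence chain requires at least 3 distinct weeks.
QA can't be placed before week 4, so the schedule must run through at least week 4.
4 works (last occupied week: week 4): for example Deploy in week 4, Scope in week 1, Design in week 1, Prototype in week 3, QA in week 4.

4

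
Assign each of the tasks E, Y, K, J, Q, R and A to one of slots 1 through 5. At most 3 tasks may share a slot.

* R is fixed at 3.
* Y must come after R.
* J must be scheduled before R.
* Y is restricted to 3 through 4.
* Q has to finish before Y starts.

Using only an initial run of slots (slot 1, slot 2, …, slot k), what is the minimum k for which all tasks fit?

4 slots

The precedence chain requires at least 3 distinct slots.
With at most 3 per slot and 7 tasks, at least 3 slots are needed.
Propagating the time windows through the other constraints, Y can't land before 4, so the schedule must run through at least slot 4.
4 works (last occupied slot: 4): for example E=1; Q=1; J=1; Y=4; A=2; R=3; K=2.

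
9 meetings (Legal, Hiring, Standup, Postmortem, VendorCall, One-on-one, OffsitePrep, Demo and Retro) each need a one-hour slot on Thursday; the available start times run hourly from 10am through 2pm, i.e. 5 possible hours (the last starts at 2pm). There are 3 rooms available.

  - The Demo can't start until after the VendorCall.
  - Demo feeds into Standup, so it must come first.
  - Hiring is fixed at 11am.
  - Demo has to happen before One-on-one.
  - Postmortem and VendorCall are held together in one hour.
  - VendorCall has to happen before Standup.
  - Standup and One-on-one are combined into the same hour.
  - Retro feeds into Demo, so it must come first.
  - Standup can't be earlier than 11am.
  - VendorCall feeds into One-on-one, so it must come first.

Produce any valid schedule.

Demo in 11am, Legal in 11am, VendorCall in 10am, Retro in 10am, OffsitePrep in 12pm, One-on-one in 12pm, Standup in 12pm, Postmortem in 10am, Hiring in 11am

Checking: VendorCall(10am) before One-on-one(12pm); Retro(10am) before Demo(11am); VendorCall(10am) before Demo(11am); Demo(11am) before Standup(12pm); VendorCall(10am) before Standup(12pm); Demo(11am) before One-on-one(12pm); Standup = One-on-one = 12pm; Postmortem = VendorCall = 10am; Standup=12pm in [11am,2pm]; Hiring=11am in [11am,11am]; max 3 per hour (cap 3).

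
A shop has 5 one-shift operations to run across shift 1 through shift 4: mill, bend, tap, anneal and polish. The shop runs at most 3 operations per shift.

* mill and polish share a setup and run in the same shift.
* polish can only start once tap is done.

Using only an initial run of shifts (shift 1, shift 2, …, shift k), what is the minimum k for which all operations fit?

2

The precedence chain requires at least 2 distinct shifts.
With at most 3 per shift and 5 operations, at least 2 shifts are needed.
2 works (last occupied shift: shift 2): for example polish in shift 2, bend in shift 1, mill in shift 2, anneal in shift 1, tap in shift 1.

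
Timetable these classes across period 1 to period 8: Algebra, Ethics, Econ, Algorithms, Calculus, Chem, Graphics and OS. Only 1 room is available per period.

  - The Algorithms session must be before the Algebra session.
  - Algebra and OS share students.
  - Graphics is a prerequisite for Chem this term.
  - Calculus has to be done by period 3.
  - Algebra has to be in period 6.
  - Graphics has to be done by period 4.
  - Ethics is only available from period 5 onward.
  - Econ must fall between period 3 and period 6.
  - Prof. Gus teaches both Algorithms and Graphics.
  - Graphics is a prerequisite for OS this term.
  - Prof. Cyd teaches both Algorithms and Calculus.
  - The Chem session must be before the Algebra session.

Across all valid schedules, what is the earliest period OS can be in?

period 7

Precedence pushes OS to at least period 2.
OS at period 7 is achievable: Graphics -> period 2; OS -> period 7; Ethics -> period 8; Calculus -> period 1; Econ -> period 3; Chem -> period 4; Algorithms -> period 5; Algebra -> period 6.
Nothing earlier works — the conflict and capacity constraints rule out every period before period 7.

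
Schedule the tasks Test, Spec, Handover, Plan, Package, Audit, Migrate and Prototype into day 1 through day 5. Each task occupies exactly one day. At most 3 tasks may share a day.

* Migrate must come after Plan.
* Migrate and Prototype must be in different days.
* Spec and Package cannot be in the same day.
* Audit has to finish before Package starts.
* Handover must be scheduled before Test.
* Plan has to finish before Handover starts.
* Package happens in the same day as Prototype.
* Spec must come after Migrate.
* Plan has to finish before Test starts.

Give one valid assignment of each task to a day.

Test -> day 3, Spec -> day 3, Migrate -> day 2, Plan -> day 1, Handover -> day 2, Prototype -> day 4, Audit -> day 1, Package -> day 4

Checking: Plan(day 1) before Handover(day 2); Plan(day 1) before Migrate(day 2); Plan(day 1) before Test(day 3); Audit(day 1) before Package(day 4); Migrate(day 2) before Spec(day 3); Handover(day 2) before Test(day 3); Spec(day 3) != Package(day 4); Migrate(day 2) != Prototype(day 4); Package = Prototype = day 4; max 2 per day (cap 3).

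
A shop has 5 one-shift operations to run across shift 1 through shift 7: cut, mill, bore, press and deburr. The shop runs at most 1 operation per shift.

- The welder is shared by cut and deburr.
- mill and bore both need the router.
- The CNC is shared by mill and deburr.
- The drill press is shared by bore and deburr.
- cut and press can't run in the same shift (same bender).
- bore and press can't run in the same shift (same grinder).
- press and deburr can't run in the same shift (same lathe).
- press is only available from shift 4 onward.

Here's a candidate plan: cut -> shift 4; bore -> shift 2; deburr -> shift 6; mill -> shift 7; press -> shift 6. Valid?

The shop runs at most 1 operation per shift — violated.
The CNC is shared by mill and deburr — holds.
bore and press can't run in the same shift (same grinder) — holds.
cut and press can't run in the same shift (same bender) — holds.
press and deburr can't run in the same shift (same lathe) — violated.
The welder is shared by cut and deburr — holds.
mill and bore both need the router — holds.
press is only available from shift 4 onward — holds.
The drill press is shared by bore and deburr — holds.

Invalid. press and deburr can't run in the same shift (same lathe).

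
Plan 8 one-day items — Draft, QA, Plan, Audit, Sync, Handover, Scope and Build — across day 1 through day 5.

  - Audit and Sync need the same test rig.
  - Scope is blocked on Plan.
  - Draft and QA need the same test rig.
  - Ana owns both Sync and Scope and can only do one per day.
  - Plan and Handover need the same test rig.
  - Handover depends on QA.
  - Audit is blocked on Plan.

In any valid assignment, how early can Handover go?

Precedence pushes Handover to at least day 2.
Handover at day 2 is achievable: Scope=day 2; Build=day 1; Handover=day 2; Draft=day 2; Plan=day 1; QA=day 1; Sync=day 1; Audit=day 2.

day 2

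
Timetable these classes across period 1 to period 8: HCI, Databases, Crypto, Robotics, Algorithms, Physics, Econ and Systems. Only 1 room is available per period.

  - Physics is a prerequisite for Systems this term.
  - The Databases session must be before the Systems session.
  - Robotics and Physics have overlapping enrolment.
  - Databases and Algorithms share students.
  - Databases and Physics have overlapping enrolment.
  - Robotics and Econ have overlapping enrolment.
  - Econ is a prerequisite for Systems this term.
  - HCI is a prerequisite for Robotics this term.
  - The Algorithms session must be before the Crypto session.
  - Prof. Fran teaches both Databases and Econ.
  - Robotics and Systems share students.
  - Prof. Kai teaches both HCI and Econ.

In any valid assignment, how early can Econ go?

Downstream work caps Econ at period 7.
Econ at period 1 is achievable: Econ=period 1; HCI=period 5; Crypto=period 7; Databases=period 2; Physics=period 3; Robotics=period 8; Systems=period 4; Algorithms=period 6.

period 1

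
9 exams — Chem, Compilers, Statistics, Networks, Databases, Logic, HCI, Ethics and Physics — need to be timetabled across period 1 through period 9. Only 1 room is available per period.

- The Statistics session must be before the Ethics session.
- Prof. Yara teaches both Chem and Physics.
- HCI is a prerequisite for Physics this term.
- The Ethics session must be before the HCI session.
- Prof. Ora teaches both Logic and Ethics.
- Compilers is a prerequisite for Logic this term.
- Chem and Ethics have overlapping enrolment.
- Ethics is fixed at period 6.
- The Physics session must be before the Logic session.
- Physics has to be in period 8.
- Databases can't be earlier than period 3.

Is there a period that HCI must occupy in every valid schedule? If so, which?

Ethics is fixed at period 6 and must come before HCI, so HCI is at least period 7.
Physics is fixed at period 8 and must come after HCI, so HCI is at most period 7.
So HCI must be period 7.

period 7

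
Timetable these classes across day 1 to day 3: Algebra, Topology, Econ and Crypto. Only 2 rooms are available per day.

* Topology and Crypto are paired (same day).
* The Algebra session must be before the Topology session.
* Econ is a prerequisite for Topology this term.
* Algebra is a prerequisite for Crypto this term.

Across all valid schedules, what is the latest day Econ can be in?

day 2

Downstream work caps Econ at day 2.
Econ at day 2 is achievable: Topology -> day 3, Algebra -> day 1, Econ -> day 2, Crypto -> day 3.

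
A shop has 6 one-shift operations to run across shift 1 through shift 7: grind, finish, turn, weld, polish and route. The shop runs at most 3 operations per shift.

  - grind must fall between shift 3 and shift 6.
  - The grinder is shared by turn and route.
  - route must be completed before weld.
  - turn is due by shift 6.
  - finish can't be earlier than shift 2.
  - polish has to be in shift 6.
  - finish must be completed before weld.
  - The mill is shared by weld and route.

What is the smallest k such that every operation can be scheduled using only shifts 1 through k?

The precedence chain requires at least 2 distinct shifts.
With at most 3 per shift and 6 operations, at least 2 shifts are needed.
polish can't be placed before shift 6, so the schedule must run through at least shift 6.
6 works (last occupied shift: shift 6): for example route in shift 1; finish in shift 2; grind in shift 3; weld in shift 3; turn in shift 2; polish in shift 6.

6 shifts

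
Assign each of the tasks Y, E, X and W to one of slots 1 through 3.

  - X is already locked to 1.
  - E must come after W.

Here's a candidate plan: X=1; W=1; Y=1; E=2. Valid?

Yes

E must come after W — holds.
X is already locked to 1 — holds.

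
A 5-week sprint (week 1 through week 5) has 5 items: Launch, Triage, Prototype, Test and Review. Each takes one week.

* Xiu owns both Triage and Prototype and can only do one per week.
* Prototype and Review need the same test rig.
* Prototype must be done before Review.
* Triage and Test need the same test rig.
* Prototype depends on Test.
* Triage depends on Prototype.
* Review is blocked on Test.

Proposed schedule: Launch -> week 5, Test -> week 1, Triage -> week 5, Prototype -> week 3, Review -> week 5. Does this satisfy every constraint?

Prototype and Review need the same test rig — holds.
Prototype depends on Test — holds.
Triage and Test need the same test rig — holds.
Xiu owns both Triage and Prototype and can only do one per week — holds.
Prototype must be done before Review — holds.
Review is blocked on Test — holds.
Triage depends on Prototype — holds.

Yes, all constraints hold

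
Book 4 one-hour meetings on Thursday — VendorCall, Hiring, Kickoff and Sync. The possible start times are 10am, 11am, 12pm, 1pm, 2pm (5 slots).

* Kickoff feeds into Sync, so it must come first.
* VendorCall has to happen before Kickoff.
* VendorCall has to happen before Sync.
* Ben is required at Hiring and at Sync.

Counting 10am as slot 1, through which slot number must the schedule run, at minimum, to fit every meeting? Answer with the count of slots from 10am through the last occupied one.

The precedence chain requires at least 3 distinct slots.
3 works (last occupied slot: 12pm): for example Sync=12pm, Kickoff=11am, VendorCall=10am, Hiring=10am.

3 slots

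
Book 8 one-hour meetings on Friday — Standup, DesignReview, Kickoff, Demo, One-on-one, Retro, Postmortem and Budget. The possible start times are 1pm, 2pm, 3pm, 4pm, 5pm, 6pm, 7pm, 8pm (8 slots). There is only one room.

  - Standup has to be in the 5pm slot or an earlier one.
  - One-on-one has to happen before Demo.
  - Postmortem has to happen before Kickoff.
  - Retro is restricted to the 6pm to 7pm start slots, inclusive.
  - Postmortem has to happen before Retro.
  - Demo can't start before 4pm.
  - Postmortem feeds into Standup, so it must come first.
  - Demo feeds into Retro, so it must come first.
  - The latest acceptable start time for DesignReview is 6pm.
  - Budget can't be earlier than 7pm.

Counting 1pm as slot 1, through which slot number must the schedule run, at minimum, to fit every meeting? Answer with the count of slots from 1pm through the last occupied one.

The precedence chain requires at least 3 distinct slots.
With at most 1 per slot and 8 meetings, at least 8 slots are needed.
Budget can't be placed before 7pm — that is slot 7 counting from 1pm — so the schedule must run through at least 7 slots.
8 works (last occupied slot: 8pm): for example One-on-one -> 3pm, Demo -> 4pm, Budget -> 7pm, DesignReview -> 5pm, Standup -> 2pm, Postmortem -> 1pm, Retro -> 6pm, Kickoff -> 8pm.

8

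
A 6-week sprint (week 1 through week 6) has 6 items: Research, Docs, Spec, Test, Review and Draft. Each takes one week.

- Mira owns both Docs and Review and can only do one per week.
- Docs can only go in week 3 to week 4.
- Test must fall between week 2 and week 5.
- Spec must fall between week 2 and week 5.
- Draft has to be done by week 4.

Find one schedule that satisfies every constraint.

Review=week 1, Test=week 2, Draft=week 1, Research=week 1, Docs=week 3, Spec=week 2

Checking: Docs(week 3) != Review(week 1); Spec=week 2 in [week 2,week 5]; Docs=week 3 in [week 3,week 4]; Draft=week 1 in [week 1,week 4]; Test=week 2 in [week 2,week 5].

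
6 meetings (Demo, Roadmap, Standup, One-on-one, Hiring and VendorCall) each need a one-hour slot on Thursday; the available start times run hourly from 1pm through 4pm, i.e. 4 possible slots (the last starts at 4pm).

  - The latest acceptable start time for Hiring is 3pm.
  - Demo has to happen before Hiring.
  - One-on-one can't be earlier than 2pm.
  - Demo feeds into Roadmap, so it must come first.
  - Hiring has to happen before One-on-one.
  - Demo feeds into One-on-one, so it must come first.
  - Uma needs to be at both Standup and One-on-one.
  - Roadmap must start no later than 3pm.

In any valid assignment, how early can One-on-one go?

3pm

One-on-one is available from 2pm; precedence pushes One-on-one to at least 3pm.
One-on-one at 3pm is achievable: Roadmap=2pm, VendorCall=1pm, One-on-one=3pm, Hiring=2pm, Standup=1pm, Demo=1pm.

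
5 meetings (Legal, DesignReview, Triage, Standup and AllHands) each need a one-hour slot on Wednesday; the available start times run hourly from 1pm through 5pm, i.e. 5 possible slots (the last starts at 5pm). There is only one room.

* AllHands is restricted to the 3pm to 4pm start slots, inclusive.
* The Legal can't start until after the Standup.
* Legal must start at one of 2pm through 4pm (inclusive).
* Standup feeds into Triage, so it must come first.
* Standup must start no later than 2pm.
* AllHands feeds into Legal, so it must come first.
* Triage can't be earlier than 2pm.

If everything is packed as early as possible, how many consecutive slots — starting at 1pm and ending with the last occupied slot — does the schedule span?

5 slots

The precedence chain requires at least 2 distinct slots.
With at most 1 per slot and 5 meetings, at least 5 slots are needed.
Propagating the time windows through the other constraints, Legal can't land before 4pm — that is slot 4 counting from 1pm — so the schedule must run through at least 4 slots.
5 works (last occupied slot: 5pm): for example DesignReview -> 5pm; Triage -> 2pm; Legal -> 4pm; Standup -> 1pm; AllHands -> 3pm.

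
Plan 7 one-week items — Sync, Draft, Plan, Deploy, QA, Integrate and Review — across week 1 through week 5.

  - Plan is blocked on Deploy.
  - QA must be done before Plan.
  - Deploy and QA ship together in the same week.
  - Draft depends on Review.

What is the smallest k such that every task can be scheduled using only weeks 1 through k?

2 weeks

The precedence chain requires at least 2 distinct weeks.
2 works (last occupied week: week 2): for example Integrate -> week 1, Draft -> week 2, Sync -> week 1, Deploy -> week 1, QA -> week 1, Plan -> week 2, Review -> week 1.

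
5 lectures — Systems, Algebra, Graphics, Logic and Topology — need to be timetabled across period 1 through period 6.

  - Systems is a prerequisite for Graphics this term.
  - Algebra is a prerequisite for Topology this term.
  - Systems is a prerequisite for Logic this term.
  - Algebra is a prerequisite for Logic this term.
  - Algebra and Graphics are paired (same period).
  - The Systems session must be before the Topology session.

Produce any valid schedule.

Logic=period 3, Systems=period 1, Topology=period 3, Graphics=period 2, Algebra=period 2

Checking: Algebra(period 2) before Logic(period 3); Systems(period 1) before Graphics(period 2); Systems(period 1) before Topology(period 3); Algebra(period 2) before Topology(period 3); Systems(period 1) before Logic(period 3); Algebra = Graphics = period 2.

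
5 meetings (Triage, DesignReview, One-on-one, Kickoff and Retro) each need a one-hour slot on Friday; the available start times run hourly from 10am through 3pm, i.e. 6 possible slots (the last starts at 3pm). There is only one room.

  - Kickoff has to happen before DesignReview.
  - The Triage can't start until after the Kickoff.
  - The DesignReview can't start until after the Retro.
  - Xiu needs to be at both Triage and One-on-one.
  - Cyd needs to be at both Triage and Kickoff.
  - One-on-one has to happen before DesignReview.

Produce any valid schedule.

Kickoff=10am; One-on-one=11am; Triage=2pm; DesignReview=1pm; Retro=12pm

Checking: Kickoff(10am) before DesignReview(1pm); Kickoff(10am) before Triage(2pm); One-on-one(11am) before DesignReview(1pm); Retro(12pm) before DesignReview(1pm); Triage(2pm) != Kickoff(10am); Triage(2pm) != One-on-one(11am); max 1 per slot (cap 1).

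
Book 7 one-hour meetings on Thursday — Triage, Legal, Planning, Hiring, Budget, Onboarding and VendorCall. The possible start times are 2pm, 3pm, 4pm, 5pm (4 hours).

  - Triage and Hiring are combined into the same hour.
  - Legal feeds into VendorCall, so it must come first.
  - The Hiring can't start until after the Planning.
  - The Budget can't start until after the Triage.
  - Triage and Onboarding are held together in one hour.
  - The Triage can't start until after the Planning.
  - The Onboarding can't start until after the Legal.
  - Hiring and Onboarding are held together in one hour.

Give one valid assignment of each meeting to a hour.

VendorCall in 3pm; Legal in 2pm; Hiring in 3pm; Planning in 2pm; Budget in 4pm; Triage in 3pm; Onboarding in 3pm

Checking: Triage(3pm) before Budget(4pm); Planning(2pm) before Triage(3pm); Planning(2pm) before Hiring(3pm); Legal(2pm) before Onboarding(3pm); Legal(2pm) before VendorCall(3pm); Hiring = Onboarding = 3pm; Triage = Onboarding = 3pm; Triage = Hiring = 3pm.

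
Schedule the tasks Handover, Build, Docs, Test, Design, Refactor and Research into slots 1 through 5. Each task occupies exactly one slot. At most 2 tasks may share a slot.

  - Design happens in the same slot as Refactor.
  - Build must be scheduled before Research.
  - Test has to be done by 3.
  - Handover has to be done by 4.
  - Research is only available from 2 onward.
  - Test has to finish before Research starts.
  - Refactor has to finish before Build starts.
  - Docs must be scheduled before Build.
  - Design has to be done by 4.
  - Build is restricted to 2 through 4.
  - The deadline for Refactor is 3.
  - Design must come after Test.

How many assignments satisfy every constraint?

Splitting on Handover: it can be 1 (4), 2 (3), 3 (4), 4 (8). Listing each branch's schedules as (Build, Docs, Test, Design, Refactor, Research):
Handover=1: (4,1,2,3,3,5) (4,2,1,3,3,5) (4,2,2,3,3,5) (4,3,1,2,2,5) — 4.
Handover=2: (4,1,1,3,3,5) (4,1,2,3,3,5) (4,2,1,3,3,5) — 3.
Handover=3: (3,1,1,2,2,4) (3,1,1,2,2,5) (4,1,1,2,2,5) (4,3,1,2,2,5) — 4.
Handover=4: (3,1,1,2,2,4) (3,1,1,2,2,5) (4,1,1,2,2,5) (4,1,1,3,3,5) (4,1,2,3,3,5) (4,2,1,3,3,5) (4,2,2,3,3,5) (4,3,1,2,2,5) — 8.
Summing: 4 + 3 + 4 + 8 = 19.

19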